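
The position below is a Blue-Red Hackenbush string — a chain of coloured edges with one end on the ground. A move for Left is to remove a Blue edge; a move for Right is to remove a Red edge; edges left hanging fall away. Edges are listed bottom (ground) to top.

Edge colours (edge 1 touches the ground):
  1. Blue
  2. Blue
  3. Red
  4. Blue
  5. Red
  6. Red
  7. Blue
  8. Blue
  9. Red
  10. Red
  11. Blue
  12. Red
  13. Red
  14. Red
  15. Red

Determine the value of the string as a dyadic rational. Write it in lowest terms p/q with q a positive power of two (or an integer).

13089/8192

B: Left { 0 }, Right { (no moves) } so simplest 1
BB: Left { 0 1 }, Right { (no moves) } so simplest 2
BBR: Left { 0 1 }, Right { 2 } so simplest 3/2
BBRB: Left { 0 1 3/2 }, Right { 2 } so simplest 7/4
BBRBR: Left { 0 1 3/2 }, Right { 7/4 2 } so simplest 13/8
BBRBRR: Left { 0 1 3/2 }, Right { 13/8 7/4 2 } so simplest 25/16
BBRBRRB: Left { 0 1 3/2 25/16 }, Right { 13/8 7/4 2 } so simplest 51/32
BBRBRRBB: Left { 0 1 3/2 25/16 51/32 }, Right { 13/8 7/4 2 } so simplest 103/64
BBRBRRBBR: Left { 0 1 3/2 25/16 51/32 }, Right { 103/64 13/8 7/4 2 } so simplest 205/128
BBRBRRBBRR: Left { 0 1 3/2 25/16 51/32 }, Right { 205/128 103/64 13/8 7/4 2 } so simplest 409/256
BBRBRRBBRRB: Left { 0 1 3/2 25/16 51/32 409/256 }, Right { 205/128 103/64 13/8 7/4 2 } so simplest 819/512
BBRBRRBBRRBR: Left { 0 1 3/2 25/16 51/32 409/256 }, Right { 819/512 205/128 103/64 13/8 7/4 2 } so simplest 1637/1024
BBRBRRBBRRBRR: Left { 0 1 3/2 25/16 51/32 409/256 }, Right { 1637/1024 819/512 205/128 103/64 13/8 7/4 2 } so simplest 3273/2048
BBRBRRBBRRBRRR: Left { 0 1 3/2 25/16 51/32 409/256 }, Right { 3273/2048 1637/1024 819/512 205/128 103/64 13/8 7/4 2 } so simplest 6545/4096
BBRBRRBBRRBRRRR: Left { 0 1 3/2 25/16 51/32 409/256 }, Right { 6545/4096 3273/2048 1637/1024 819/512 205/128 103/64 13/8 7/4 2 } so simplest 13089/8192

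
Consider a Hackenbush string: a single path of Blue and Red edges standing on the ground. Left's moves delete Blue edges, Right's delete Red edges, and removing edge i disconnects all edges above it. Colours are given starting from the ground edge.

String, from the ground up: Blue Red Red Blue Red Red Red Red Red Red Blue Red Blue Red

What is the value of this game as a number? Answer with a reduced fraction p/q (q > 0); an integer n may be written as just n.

B: Left { 0 }, Right {  } => simplest 1
BR: Left { 0 }, Right { 1 } => simplest 1/2
BRR: Left { 0 }, Right { 1/2,1 } => simplest 1/4
BRRB: Left { 0,1/4 }, Right { 1/2,1 } => simplest 3/8
BRRBR: Left { 0,1/4 }, Right { 3/8,1/2,1 } => simplest 5/16
BRRBRR: Left { 0,1/4 }, Right { 5/16,3/8,1/2,1 } => simplest 9/32
BRRBRRR: Left { 0,1/4 }, Right { 9/32,5/16,3/8,1/2,1 } => simplest 17/64
BRRBRRRR: Left { 0,1/4 }, Right { 17/64,9/32,5/16,3/8,1/2,1 } => simplest 33/128
BRRBRRRRR: Left { 0,1/4 }, Right { 33/128,17/64,9/32,5/16,3/8,1/2,1 } => simplest 65/256
BRRBRRRRRR: Left { 0,1/4 }, Right { 65/256,33/128,17/64,9/32,5/16,3/8,1/2,1 } => simplest 129/512
BRRBRRRRRRB: Left { 0,1/4,129/512 }, Right { 65/256,33/128,17/64,9/32,5/16,3/8,1/2,1 } => simplest 259/1024
BRRBRRRRRRBR: Left { 0,1/4,129/512 }, Right { 259/1024,65/256,33/128,17/64,9/32,5/16,3/8,1/2,1 } => simplest 517/2048
BRRBRRRRRRBRB: Left { 0,1/4,129/512,517/2048 }, Right { 259/1024,65/256,33/128,17/64,9/32,5/16,3/8,1/2,1 } => simplest 1035/4096
BRRBRRRRRRBRBR: Left { 0,1/4,129/512,517/2048 }, Right { 1035/4096,259/1024,65/256,33/128,17/64,9/32,5/16,3/8,1/2,1 } => simplest 2069/8192

2069/8192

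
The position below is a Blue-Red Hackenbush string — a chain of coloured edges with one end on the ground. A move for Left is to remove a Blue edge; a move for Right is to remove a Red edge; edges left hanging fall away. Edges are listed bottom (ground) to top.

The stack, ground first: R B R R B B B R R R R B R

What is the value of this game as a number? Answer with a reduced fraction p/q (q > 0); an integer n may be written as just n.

v_1 [R]  L=[·]  R=[0]  so -1
v_2 [RB]  L=[-1]  R=[0]  so -1/2
v_3 [RBR]  L=[-1]  R=[-1/2, 0]  so -3/4
v_4 [RBRR]  L=[-1]  R=[-3/4, -1/2, 0]  so -7/8
v_5 [RBRRB]  L=[-1, -7/8]  R=[-3/4, -1/2, 0]  so -13/16
v_6 [RBRRBB]  L=[-1, -7/8, -13/16]  R=[-3/4, -1/2, 0]  so -25/32
v_7 [RBRRBBB]  L=[-1, -7/8, -13/16, -25/32]  R=[-3/4, -1/2, 0]  so -49/64
v_8 [RBRRBBBR]  L=[-1, -7/8, -13/16, -25/32]  R=[-49/64, -3/4, -1/2, 0]  so -99/128
v_9 [RBRRBBBRR]  L=[-1, -7/8, -13/16, -25/32]  R=[-99/128, -49/64, -3/4, -1/2, 0]  so -199/256
v_10 [RBRRBBBRRR]  L=[-1, -7/8, -13/16, -25/32]  R=[-199/256, -99/128, -49/64, -3/4, -1/2, 0]  so -399/512
v_11 [RBRRBBBRRRR]  L=[-1, -7/8, -13/16, -25/32]  R=[-399/512, -199/256, -99/128, -49/64, -3/4, -1/2, 0]  so -799/1024
v_12 [RBRRBBBRRRRB]  L=[-1, -7/8, -13/16, -25/32, -799/1024]  R=[-399/512, -199/256, -99/128, -49/64, -3/4, -1/2, 0]  so -1597/2048
v_13 [RBRRBBBRRRRBR]  L=[-1, -7/8, -13/16, -25/32, -799/1024]  R=[-1597/2048, -399/512, -199/256, -99/128, -49/64, -3/4, -1/2, 0]  so -3195/4096

-3195/4096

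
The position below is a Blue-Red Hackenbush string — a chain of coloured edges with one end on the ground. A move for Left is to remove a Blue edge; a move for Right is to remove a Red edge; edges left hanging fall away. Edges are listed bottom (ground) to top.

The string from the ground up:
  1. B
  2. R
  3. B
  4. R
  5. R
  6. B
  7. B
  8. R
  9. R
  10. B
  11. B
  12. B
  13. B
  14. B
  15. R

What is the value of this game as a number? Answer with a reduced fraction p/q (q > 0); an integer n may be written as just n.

Recurse on prefixes of the 15-edge string B R B R R B B R R B B B B B R:
value_1 [B]  L=[0]  R=[none]  = 1
value_2 [BR]  L=[0]  R=[1]  = 1/2
value_3 [BRB]  L=[0, 1/2]  R=[1]  = 3/4
value_4 [BRBR]  L=[0, 1/2]  R=[3/4, 1]  = 5/8
value_5 [BRBRR]  L=[0, 1/2]  R=[5/8, 3/4, 1]  = 9/16
value_6 [BRBRRB]  L=[0, 1/2, 9/16]  R=[5/8, 3/4, 1]  = 19/32
value_7 [BRBRRBB]  L=[0, 1/2, 9/16, 19/32]  R=[5/8, 3/4, 1]  = 39/64
value_8 [BRBRRBBR]  L=[0, 1/2, 9/16, 19/32]  R=[39/64, 5/8, 3/4, 1]  = 77/128
value_9 [BRBRRBBRR]  L=[0, 1/2, 9/16, 19/32]  R=[77/128, 39/64, 5/8, 3/4, 1]  = 153/256
value_10 [BRBRRBBRRB]  L=[0, 1/2, 9/16, 19/32, 153/256]  R=[77/128, 39/64, 5/8, 3/4, 1]  = 307/512
value_11 [BRBRRBBRRBB]  L=[0, 1/2, 9/16, 19/32, 153/256, 307/512]  R=[77/128, 39/64, 5/8, 3/4, 1]  = 615/1024
value_12 [BRBRRBBRRBBB]  L=[0, 1/2, 9/16, 19/32, 153/256, 307/512, 615/1024]  R=[77/128, 39/64, 5/8, 3/4, 1]  = 1231/2048
value_13 [BRBRRBBRRBBBB]  L=[0, 1/2, 9/16, 19/32, 153/256, 307/512, 615/1024, 1231/2048]  R=[77/128, 39/64, 5/8, 3/4, 1]  = 2463/4096
value_14 [BRBRRBBRRBBBBB]  L=[0, 1/2, 9/16, 19/32, 153/256, 307/512, 615/1024, 1231/2048, 2463/4096]  R=[77/128, 39/64, 5/8, 3/4, 1]  = 4927/8192
value_15 [BRBRRBBRRBBBBBR]  L=[0, 1/2, 9/16, 19/32, 153/256, 307/512, 615/1024, 1231/2048, 2463/4096]  R=[4927/8192, 77/128, 39/64, 5/8, 3/4, 1]  = 9853/16384

9853/16384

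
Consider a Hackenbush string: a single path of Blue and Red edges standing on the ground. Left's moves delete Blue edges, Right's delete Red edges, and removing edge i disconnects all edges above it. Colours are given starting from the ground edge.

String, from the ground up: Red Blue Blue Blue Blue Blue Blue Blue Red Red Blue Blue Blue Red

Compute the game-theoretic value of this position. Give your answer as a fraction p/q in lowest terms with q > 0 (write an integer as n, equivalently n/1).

-99/8192

Recurse on prefixes of the 14-edge string Red Blue Blue Blue Blue Blue Blue Blue Red Red Blue Blue Blue Red:
R: Left {  }, Right { 0 } => simplest -1
RB: Left { -1 }, Right { 0 } => simplest -1/2
RBB: Left { -1 -1/2 }, Right { 0 } => simplest -1/4
RBBB: Left { -1 -1/2 -1/4 }, Right { 0 } => simplest -1/8
RBBBB: Left { -1 -1/2 -1/4 -1/8 }, Right { 0 } => simplest -1/16
RBBBBB: Left { -1 -1/2 -1/4 -1/8 -1/16 }, Right { 0 } => simplest -1/32
RBBBBBB: Left { -1 -1/2 -1/4 -1/8 -1/16 -1/32 }, Right { 0 } => simplest -1/64
RBBBBBBB: Left { -1 -1/2 -1/4 -1/8 -1/16 -1/32 -1/64 }, Right { 0 } => simplest -1/128
RBBBBBBBR: Left { -1 -1/2 -1/4 -1/8 -1/16 -1/32 -1/64 }, Right { -1/128 0 } => simplest -3/256
RBBBBBBBRR: Left { -1 -1/2 -1/4 -1/8 -1/16 -1/32 -1/64 }, Right { -3/256 -1/128 0 } => simplest -7/512
RBBBBBBBRRB: Left { -1 -1/2 -1/4 -1/8 -1/16 -1/32 -1/64 -7/512 }, Right { -3/256 -1/128 0 } => simplest -13/1024
RBBBBBBBRRBB: Left { -1 -1/2 -1/4 -1/8 -1/16 -1/32 -1/64 -7/512 -13/1024 }, Right { -3/256 -1/128 0 } => simplest -25/2048
RBBBBBBBRRBBB: Left { -1 -1/2 -1/4 -1/8 -1/16 -1/32 -1/64 -7/512 -13/1024 -25/2048 }, Right { -3/256 -1/128 0 } => simplest -49/4096
RBBBBBBBRRBBBR: Left { -1 -1/2 -1/4 -1/8 -1/16 -1/32 -1/64 -7/512 -13/1024 -25/2048 }, Right { -49/4096 -3/256 -1/128 0 } => simplest -99/8192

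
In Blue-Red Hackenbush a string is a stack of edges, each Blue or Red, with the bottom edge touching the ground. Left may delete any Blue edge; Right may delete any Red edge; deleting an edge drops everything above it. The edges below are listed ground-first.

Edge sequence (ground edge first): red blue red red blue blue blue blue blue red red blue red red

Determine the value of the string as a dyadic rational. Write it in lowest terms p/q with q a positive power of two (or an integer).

Build value(s[:k]) for k = 1..14, string s = red blue red red blue blue blue blue blue red red blue red red.
edge 1 of 14 (red): { · | 0 } → -1
edge 2 of 14 (blue): { -1 | 0 } → -1/2
edge 3 of 14 (red): { -1 | -1/2 0 } → -3/4
edge 4 of 14 (red): { -1 | -3/4 -1/2 0 } → -7/8
edge 5 of 14 (blue): { -1 -7/8 | -3/4 -1/2 0 } → -13/16
edge 6 of 14 (blue): { -1 -7/8 -13/16 | -3/4 -1/2 0 } → -25/32
edge 7 of 14 (blue): { -1 -7/8 -13/16 -25/32 | -3/4 -1/2 0 } → -49/64
edge 8 of 14 (blue): { -1 -7/8 -13/16 -25/32 -49/64 | -3/4 -1/2 0 } → -97/128
edge 9 of 14 (blue): { -1 -7/8 -13/16 -25/32 -49/64 -97/128 | -3/4 -1/2 0 } → -193/256
edge 10 of 14 (red): { -1 -7/8 -13/16 -25/32 -49/64 -97/128 | -193/256 -3/4 -1/2 0 } → -387/512
edge 11 of 14 (red): { -1 -7/8 -13/16 -25/32 -49/64 -97/128 | -387/512 -193/256 -3/4 -1/2 0 } → -775/1024
edge 12 of 14 (blue): { -1 -7/8 -13/16 -25/32 -49/64 -97/128 -775/1024 | -387/512 -193/256 -3/4 -1/2 0 } → -1549/2048
edge 13 of 14 (red): { -1 -7/8 -13/16 -25/32 -49/64 -97/128 -775/1024 | -1549/2048 -387/512 -193/256 -3/4 -1/2 0 } → -3099/4096
edge 14 of 14 (red): { -1 -7/8 -13/16 -25/32 -49/64 -97/128 -775/1024 | -3099/4096 -1549/2048 -387/512 -193/256 -3/4 -1/2 0 } → -6199/8192

-6199/8192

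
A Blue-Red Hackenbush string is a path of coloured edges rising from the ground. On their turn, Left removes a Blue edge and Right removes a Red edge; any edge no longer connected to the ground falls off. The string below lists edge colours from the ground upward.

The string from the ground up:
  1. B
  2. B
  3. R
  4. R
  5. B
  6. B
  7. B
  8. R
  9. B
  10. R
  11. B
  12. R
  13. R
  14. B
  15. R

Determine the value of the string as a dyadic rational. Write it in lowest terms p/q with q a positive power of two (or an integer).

g(B) = { 0 | ∅ } => 1
g(BB) = { 0; 1 | ∅ } => 2
g(BBR) = { 0; 1 | 2 } => 3/2
g(BBRR) = { 0; 1 | 3/2; 2 } => 5/4
g(BBRRB) = { 0; 1; 5/4 | 3/2; 2 } => 11/8
g(BBRRBB) = { 0; 1; 5/4; 11/8 | 3/2; 2 } => 23/16
g(BBRRBBB) = { 0; 1; 5/4; 11/8; 23/16 | 3/2; 2 } => 47/32
g(BBRRBBBR) = { 0; 1; 5/4; 11/8; 23/16 | 47/32; 3/2; 2 } => 93/64
g(BBRRBBBRB) = { 0; 1; 5/4; 11/8; 23/16; 93/64 | 47/32; 3/2; 2 } => 187/128
g(BBRRBBBRBR) = { 0; 1; 5/4; 11/8; 23/16; 93/64 | 187/128; 47/32; 3/2; 2 } => 373/256
g(BBRRBBBRBRB) = { 0; 1; 5/4; 11/8; 23/16; 93/64; 373/256 | 187/128; 47/32; 3/2; 2 } => 747/512
g(BBRRBBBRBRBR) = { 0; 1; 5/4; 11/8; 23/16; 93/64; 373/256 | 747/512; 187/128; 47/32; 3/2; 2 } => 1493/1024
g(BBRRBBBRBRBRR) = { 0; 1; 5/4; 11/8; 23/16; 93/64; 373/256 | 1493/1024; 747/512; 187/128; 47/32; 3/2; 2 } => 2985/2048
g(BBRRBBBRBRBRRB) = { 0; 1; 5/4; 11/8; 23/16; 93/64; 373/256; 2985/2048 | 1493/1024; 747/512; 187/128; 47/32; 3/2; 2 } => 5971/4096
g(BBRRBBBRBRBRRBR) = { 0; 1; 5/4; 11/8; 23/16; 93/64; 373/256; 2985/2048 | 5971/4096; 1493/1024; 747/512; 187/128; 47/32; 3/2; 2 } => 11941/8192

11941/8192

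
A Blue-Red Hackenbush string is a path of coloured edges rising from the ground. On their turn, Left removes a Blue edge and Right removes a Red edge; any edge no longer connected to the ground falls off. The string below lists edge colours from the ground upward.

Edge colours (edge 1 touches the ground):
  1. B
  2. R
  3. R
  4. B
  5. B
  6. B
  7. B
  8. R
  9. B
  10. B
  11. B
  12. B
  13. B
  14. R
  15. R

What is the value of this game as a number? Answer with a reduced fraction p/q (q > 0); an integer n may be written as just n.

B: Left { 0 }, Right { none } -> simplest 1
BR: Left { 0 }, Right { 1 } -> simplest 1/2
BRR: Left { 0 }, Right { 1/2 1 } -> simplest 1/4
BRRB: Left { 0 1/4 }, Right { 1/2 1 } -> simplest 3/8
BRRBB: Left { 0 1/4 3/8 }, Right { 1/2 1 } -> simplest 7/16
BRRBBB: Left { 0 1/4 3/8 7/16 }, Right { 1/2 1 } -> simplest 15/32
BRRBBBB: Left { 0 1/4 3/8 7/16 15/32 }, Right { 1/2 1 } -> simplest 31/64
BRRBBBBR: Left { 0 1/4 3/8 7/16 15/32 }, Right { 31/64 1/2 1 } -> simplest 61/128
BRRBBBBRB: Left { 0 1/4 3/8 7/16 15/32 61/128 }, Right { 31/64 1/2 1 } -> simplest 123/256
BRRBBBBRBB: Left { 0 1/4 3/8 7/16 15/32 61/128 123/256 }, Right { 31/64 1/2 1 } -> simplest 247/512
BRRBBBBRBBB: Left { 0 1/4 3/8 7/16 15/32 61/128 123/256 247/512 }, Right { 31/64 1/2 1 } -> simplest 495/1024
BRRBBBBRBBBB: Left { 0 1/4 3/8 7/16 15/32 61/128 123/256 247/512 495/1024 }, Right { 31/64 1/2 1 } -> simplest 991/2048
BRRBBBBRBBBBB: Left { 0 1/4 3/8 7/16 15/32 61/128 123/256 247/512 495/1024 991/2048 }, Right { 31/64 1/2 1 } -> simplest 1983/4096
BRRBBBBRBBBBBR: Left { 0 1/4 3/8 7/16 15/32 61/128 123/256 247/512 495/1024 991/2048 }, Right { 1983/4096 31/64 1/2 1 } -> simplest 3965/8192
BRRBBBBRBBBBBRR: Left { 0 1/4 3/8 7/16 15/32 61/128 123/256 247/512 495/1024 991/2048 }, Right { 3965/8192 1983/4096 31/64 1/2 1 } -> simplest 7929/16384

7929/16384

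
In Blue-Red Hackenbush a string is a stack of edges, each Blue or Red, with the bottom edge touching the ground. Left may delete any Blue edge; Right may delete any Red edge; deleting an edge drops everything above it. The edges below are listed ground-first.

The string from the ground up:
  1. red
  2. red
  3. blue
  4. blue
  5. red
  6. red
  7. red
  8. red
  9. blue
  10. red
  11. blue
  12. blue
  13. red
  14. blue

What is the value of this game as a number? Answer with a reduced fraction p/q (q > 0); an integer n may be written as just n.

-6053/4096

val_1 [r]  L=[∅]  R=[0]  so -1
val_2 [rr]  L=[∅]  R=[-1,0]  so -2
val_3 [rrb]  L=[-2]  R=[-1,0]  so -3/2
val_4 [rrbb]  L=[-2,-3/2]  R=[-1,0]  so -5/4
val_5 [rrbbr]  L=[-2,-3/2]  R=[-5/4,-1,0]  so -11/8
val_6 [rrbbrr]  L=[-2,-3/2]  R=[-11/8,-5/4,-1,0]  so -23/16
val_7 [rrbbrrr]  L=[-2,-3/2]  R=[-23/16,-11/8,-5/4,-1,0]  so -47/32
val_8 [rrbbrrrr]  L=[-2,-3/2]  R=[-47/32,-23/16,-11/8,-5/4,-1,0]  so -95/64
val_9 [rrbbrrrrb]  L=[-2,-3/2,-95/64]  R=[-47/32,-23/16,-11/8,-5/4,-1,0]  so -189/128
val_10 [rrbbrrrrbr]  L=[-2,-3/2,-95/64]  R=[-189/128,-47/32,-23/16,-11/8,-5/4,-1,0]  so -379/256
val_11 [rrbbrrrrbrb]  L=[-2,-3/2,-95/64,-379/256]  R=[-189/128,-47/32,-23/16,-11/8,-5/4,-1,0]  so -757/512
val_12 [rrbbrrrrbrbb]  L=[-2,-3/2,-95/64,-379/256,-757/512]  R=[-189/128,-47/32,-23/16,-11/8,-5/4,-1,0]  so -1513/1024
val_13 [rrbbrrrrbrbbr]  L=[-2,-3/2,-95/64,-379/256,-757/512]  R=[-1513/1024,-189/128,-47/32,-23/16,-11/8,-5/4,-1,0]  so -3027/2048
val_14 [rrbbrrrrbrbbrb]  L=[-2,-3/2,-95/64,-379/256,-757/512,-3027/2048]  R=[-1513/1024,-189/128,-47/32,-23/16,-11/8,-5/4,-1,0]  so -6053/4096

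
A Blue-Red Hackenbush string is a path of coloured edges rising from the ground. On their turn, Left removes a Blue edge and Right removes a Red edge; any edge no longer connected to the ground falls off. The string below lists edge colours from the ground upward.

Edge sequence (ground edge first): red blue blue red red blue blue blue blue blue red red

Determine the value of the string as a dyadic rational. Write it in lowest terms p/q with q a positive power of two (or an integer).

Prefix values for red blue blue red red blue blue blue blue blue red red via {L|R} + simplicity:
g(r) = { · | 0 } => -1
g(rb) = { -1 | 0 } => -1/2
g(rbb) = { -1 -1/2 | 0 } => -1/4
g(rbbr) = { -1 -1/2 | -1/4 0 } => -3/8
g(rbbrr) = { -1 -1/2 | -3/8 -1/4 0 } => -7/16
g(rbbrrb) = { -1 -1/2 -7/16 | -3/8 -1/4 0 } => -13/32
g(rbbrrbb) = { -1 -1/2 -7/16 -13/32 | -3/8 -1/4 0 } => -25/64
g(rbbrrbbb) = { -1 -1/2 -7/16 -13/32 -25/64 | -3/8 -1/4 0 } => -49/128
g(rbbrrbbbb) = { -1 -1/2 -7/16 -13/32 -25/64 -49/128 | -3/8 -1/4 0 } => -97/256
g(rbbrrbbbbb) = { -1 -1/2 -7/16 -13/32 -25/64 -49/128 -97/256 | -3/8 -1/4 0 } => -193/512
g(rbbrrbbbbbr) = { -1 -1/2 -7/16 -13/32 -25/64 -49/128 -97/256 | -193/512 -3/8 -1/4 0 } => -387/1024
g(rbbrrbbbbbrr) = { -1 -1/2 -7/16 -13/32 -25/64 -49/128 -97/256 | -387/1024 -193/512 -3/8 -1/4 0 } => -775/2048

-775/2048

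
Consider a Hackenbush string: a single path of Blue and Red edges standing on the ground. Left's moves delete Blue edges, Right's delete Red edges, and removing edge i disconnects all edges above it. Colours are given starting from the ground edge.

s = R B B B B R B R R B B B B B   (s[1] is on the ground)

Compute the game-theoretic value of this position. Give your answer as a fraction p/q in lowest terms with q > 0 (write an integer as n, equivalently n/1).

g_1 [R]  L=[∅]  R=[0]  — -1
g_2 [RB]  L=[-1]  R=[0]  — -1/2
g_3 [RBB]  L=[-1, -1/2]  R=[0]  — -1/4
g_4 [RBBB]  L=[-1, -1/2, -1/4]  R=[0]  — -1/8
g_5 [RBBBB]  L=[-1, -1/2, -1/4, -1/8]  R=[0]  — -1/16
g_6 [RBBBBR]  L=[-1, -1/2, -1/4, -1/8]  R=[-1/16, 0]  — -3/32
g_7 [RBBBBRB]  L=[-1, -1/2, -1/4, -1/8, -3/32]  R=[-1/16, 0]  — -5/64
g_8 [RBBBBRBR]  L=[-1, -1/2, -1/4, -1/8, -3/32]  R=[-5/64, -1/16, 0]  — -11/128
g_9 [RBBBBRBRR]  L=[-1, -1/2, -1/4, -1/8, -3/32]  R=[-11/128, -5/64, -1/16, 0]  — -23/256
g_10 [RBBBBRBRRB]  L=[-1, -1/2, -1/4, -1/8, -3/32, -23/256]  R=[-11/128, -5/64, -1/16, 0]  — -45/512
g_11 [RBBBBRBRRBB]  L=[-1, -1/2, -1/4, -1/8, -3/32, -23/256, -45/512]  R=[-11/128, -5/64, -1/16, 0]  — -89/1024
g_12 [RBBBBRBRRBBB]  L=[-1, -1/2, -1/4, -1/8, -3/32, -23/256, -45/512, -89/1024]  R=[-11/128, -5/64, -1/16, 0]  — -177/2048
g_13 [RBBBBRBRRBBBB]  L=[-1, -1/2, -1/4, -1/8, -3/32, -23/256, -45/512, -89/1024, -177/2048]  R=[-11/128, -5/64, -1/16, 0]  — -353/4096
g_14 [RBBBBRBRRBBBBB]  L=[-1, -1/2, -1/4, -1/8, -3/32, -23/256, -45/512, -89/1024, -177/2048, -353/4096]  R=[-11/128, -5/64, -1/16, 0]  — -705/8192

-705/8192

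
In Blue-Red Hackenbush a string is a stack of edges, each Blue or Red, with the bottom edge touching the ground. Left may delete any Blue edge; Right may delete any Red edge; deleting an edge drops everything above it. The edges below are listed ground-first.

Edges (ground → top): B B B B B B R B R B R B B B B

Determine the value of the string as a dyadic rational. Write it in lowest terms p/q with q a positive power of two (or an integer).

Recurse on prefixes of the 15-edge string B B B B B B R B R B R B B B B:
v_1 [B]  L=[0]  R=[]  ⇒ 1
v_2 [BB]  L=[0, 1]  R=[]  ⇒ 2
v_3 [BBB]  L=[0, 1, 2]  R=[]  ⇒ 3
v_4 [BBBB]  L=[0, 1, 2, 3]  R=[]  ⇒ 4
v_5 [BBBBB]  L=[0, 1, 2, 3, 4]  R=[]  ⇒ 5
v_6 [BBBBBB]  L=[0, 1, 2, 3, 4, 5]  R=[]  ⇒ 6
v_7 [BBBBBBR]  L=[0, 1, 2, 3, 4, 5]  R=[6]  ⇒ 11/2
v_8 [BBBBBBRB]  L=[0, 1, 2, 3, 4, 5, 11/2]  R=[6]  ⇒ 23/4
v_9 [BBBBBBRBR]  L=[0, 1, 2, 3, 4, 5, 11/2]  R=[23/4, 6]  ⇒ 45/8
v_10 [BBBBBBRBRB]  L=[0, 1, 2, 3, 4, 5, 11/2, 45/8]  R=[23/4, 6]  ⇒ 91/16
v_11 [BBBBBBRBRBR]  L=[0, 1, 2, 3, 4, 5, 11/2, 45/8]  R=[91/16, 23/4, 6]  ⇒ 181/32
v_12 [BBBBBBRBRBRB]  L=[0, 1, 2, 3, 4, 5, 11/2, 45/8, 181/32]  R=[91/16, 23/4, 6]  ⇒ 363/64
v_13 [BBBBBBRBRBRBB]  L=[0, 1, 2, 3, 4, 5, 11/2, 45/8, 181/32, 363/64]  R=[91/16, 23/4, 6]  ⇒ 727/128
v_14 [BBBBBBRBRBRBBB]  L=[0, 1, 2, 3, 4, 5, 11/2, 45/8, 181/32, 363/64, 727/128]  R=[91/16, 23/4, 6]  ⇒ 1455/256
v_15 [BBBBBBRBRBRBBBB]  L=[0, 1, 2, 3, 4, 5, 11/2, 45/8, 181/32, 363/64, 727/128, 1455/256]  R=[91/16, 23/4, 6]  ⇒ 2911/512

2911/512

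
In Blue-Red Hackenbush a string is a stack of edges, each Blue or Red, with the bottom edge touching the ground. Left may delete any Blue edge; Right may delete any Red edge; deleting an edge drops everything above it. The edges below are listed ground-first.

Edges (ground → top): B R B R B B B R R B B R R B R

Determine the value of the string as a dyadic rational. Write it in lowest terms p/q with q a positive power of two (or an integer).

Build g(s[:k]) for k = 1..15, string s = B R B R B B B R R B B R R B R.
1 of 15 · B · max L 0 · min R +∞ ⇒ 1
2 of 15 · BR · max L 0 · min R 1 ⇒ 1/2
3 of 15 · BRB · max L 1/2 · min R 1 ⇒ 3/4
4 of 15 · BRBR · max L 1/2 · min R 3/4 ⇒ 5/8
5 of 15 · BRBRB · max L 5/8 · min R 3/4 ⇒ 11/16
6 of 15 · BRBRBB · max L 11/16 · min R 3/4 ⇒ 23/32
7 of 15 · BRBRBBB · max L 23/32 · min R 3/4 ⇒ 47/64
8 of 15 · BRBRBBBR · max L 23/32 · min R 47/64 ⇒ 93/128
9 of 15 · BRBRBBBRR · max L 23/32 · min R 93/128 ⇒ 185/256
10 of 15 · BRBRBBBRRB · max L 185/256 · min R 93/128 ⇒ 371/512
11 of 15 · BRBRBBBRRBB · max L 371/512 · min R 93/128 ⇒ 743/1024
12 of 15 · BRBRBBBRRBBR · max L 371/512 · min R 743/1024 ⇒ 1485/2048
13 of 15 · BRBRBBBRRBBRR · max L 371/512 · min R 1485/2048 ⇒ 2969/4096
14 of 15 · BRBRBBBRRBBRRB · max L 2969/4096 · min R 1485/2048 ⇒ 5939/8192
15 of 15 · BRBRBBBRRBBRRBR · max L 2969/4096 · min R 5939/8192 ⇒ 11877/16384

11877/16384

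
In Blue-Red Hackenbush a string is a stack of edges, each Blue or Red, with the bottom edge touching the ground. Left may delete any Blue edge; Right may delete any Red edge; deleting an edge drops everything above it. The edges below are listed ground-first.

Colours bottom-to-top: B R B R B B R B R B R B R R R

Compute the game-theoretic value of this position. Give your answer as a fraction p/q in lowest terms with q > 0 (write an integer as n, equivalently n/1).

11601/16384

Prefix values for B R B R B B R B R B R B R R R via {L|R} + simplicity:
val(B) = { 0 |  } → 1
val(BR) = { 0 | 1 } → 1/2
val(BRB) = { 0,1/2 | 1 } → 3/4
val(BRBR) = { 0,1/2 | 3/4,1 } → 5/8
val(BRBRB) = { 0,1/2,5/8 | 3/4,1 } → 11/16
val(BRBRBB) = { 0,1/2,5/8,11/16 | 3/4,1 } → 23/32
val(BRBRBBR) = { 0,1/2,5/8,11/16 | 23/32,3/4,1 } → 45/64
val(BRBRBBRB) = { 0,1/2,5/8,11/16,45/64 | 23/32,3/4,1 } → 91/128
val(BRBRBBRBR) = { 0,1/2,5/8,11/16,45/64 | 91/128,23/32,3/4,1 } → 181/256
val(BRBRBBRBRB) = { 0,1/2,5/8,11/16,45/64,181/256 | 91/128,23/32,3/4,1 } → 363/512
val(BRBRBBRBRBR) = { 0,1/2,5/8,11/16,45/64,181/256 | 363/512,91/128,23/32,3/4,1 } → 725/1024
val(BRBRBBRBRBRB) = { 0,1/2,5/8,11/16,45/64,181/256,725/1024 | 363/512,91/128,23/32,3/4,1 } → 1451/2048
val(BRBRBBRBRBRBR) = { 0,1/2,5/8,11/16,45/64,181/256,725/1024 | 1451/2048,363/512,91/128,23/32,3/4,1 } → 2901/4096
val(BRBRBBRBRBRBRR) = { 0,1/2,5/8,11/16,45/64,181/256,725/1024 | 2901/4096,1451/2048,363/512,91/128,23/32,3/4,1 } → 5801/8192
val(BRBRBBRBRBRBRRR) = { 0,1/2,5/8,11/16,45/64,181/256,725/1024 | 5801/8192,2901/4096,1451/2048,363/512,91/128,23/32,3/4,1 } → 11601/16384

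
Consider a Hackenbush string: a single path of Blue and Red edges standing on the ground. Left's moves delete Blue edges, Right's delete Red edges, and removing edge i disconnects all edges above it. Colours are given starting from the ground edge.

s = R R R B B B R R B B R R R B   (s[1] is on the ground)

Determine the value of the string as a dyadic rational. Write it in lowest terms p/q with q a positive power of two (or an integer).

Build v(s[:k]) for k = 1..14, string s = R R R B B B R R B B R R R B.
v_1 [R]  L=[none]  R=[0]  = -1
v_2 [RR]  L=[none]  R=[-1; 0]  = -2
v_3 [RRR]  L=[none]  R=[-2; -1; 0]  = -3
v_4 [RRRB]  L=[-3]  R=[-2; -1; 0]  = -5/2
v_5 [RRRBB]  L=[-3; -5/2]  R=[-2; -1; 0]  = -9/4
v_6 [RRRBBB]  L=[-3; -5/2; -9/4]  R=[-2; -1; 0]  = -17/8
v_7 [RRRBBBR]  L=[-3; -5/2; -9/4]  R=[-17/8; -2; -1; 0]  = -35/16
v_8 [RRRBBBRR]  L=[-3; -5/2; -9/4]  R=[-35/16; -17/8; -2; -1; 0]  = -71/32
v_9 [RRRBBBRRB]  L=[-3; -5/2; -9/4; -71/32]  R=[-35/16; -17/8; -2; -1; 0]  = -141/64
v_10 [RRRBBBRRBB]  L=[-3; -5/2; -9/4; -71/32; -141/64]  R=[-35/16; -17/8; -2; -1; 0]  = -281/128
v_11 [RRRBBBRRBBR]  L=[-3; -5/2; -9/4; -71/32; -141/64]  R=[-281/128; -35/16; -17/8; -2; -1; 0]  = -563/256
v_12 [RRRBBBRRBBRR]  L=[-3; -5/2; -9/4; -71/32; -141/64]  R=[-563/256; -281/128; -35/16; -17/8; -2; -1; 0]  = -1127/512
v_13 [RRRBBBRRBBRRR]  L=[-3; -5/2; -9/4; -71/32; -141/64]  R=[-1127/512; -563/256; -281/128; -35/16; -17/8; -2; -1; 0]  = -2255/1024
v_14 [RRRBBBRRBBRRRB]  L=[-3; -5/2; -9/4; -71/32; -141/64; -2255/1024]  R=[-1127/512; -563/256; -281/128; -35/16; -17/8; -2; -1; 0]  = -4509/2048

-4509/2048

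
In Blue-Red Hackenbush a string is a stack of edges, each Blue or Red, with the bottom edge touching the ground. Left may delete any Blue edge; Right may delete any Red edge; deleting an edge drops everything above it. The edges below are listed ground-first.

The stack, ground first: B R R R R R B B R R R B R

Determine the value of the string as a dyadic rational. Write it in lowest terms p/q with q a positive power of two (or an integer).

Build g(s[:k]) for k = 1..13, string s = B R R R R R B B R R R B R.
1 of 13 · B · max L 0 · min R +∞ — 1
2 of 13 · BR · max L 0 · min R 1 — 1/2
3 of 13 · BRR · max L 0 · min R 1/2 — 1/4
4 of 13 · BRRR · max L 0 · min R 1/4 — 1/8
5 of 13 · BRRRR · max L 0 · min R 1/8 — 1/16
6 of 13 · BRRRRR · max L 0 · min R 1/16 — 1/32
7 of 13 · BRRRRRB · max L 1/32 · min R 1/16 — 3/64
8 of 13 · BRRRRRBB · max L 3/64 · min R 1/16 — 7/128
9 of 13 · BRRRRRBBR · max L 3/64 · min R 7/128 — 13/256
10 of 13 · BRRRRRBBRR · max L 3/64 · min R 13/256 — 25/512
11 of 13 · BRRRRRBBRRR · max L 3/64 · min R 25/512 — 49/1024
12 of 13 · BRRRRRBBRRRB · max L 49/1024 · min R 25/512 — 99/2048
13 of 13 · BRRRRRBBRRRBR · max L 49/1024 · min R 99/2048 — 197/4096

197/4096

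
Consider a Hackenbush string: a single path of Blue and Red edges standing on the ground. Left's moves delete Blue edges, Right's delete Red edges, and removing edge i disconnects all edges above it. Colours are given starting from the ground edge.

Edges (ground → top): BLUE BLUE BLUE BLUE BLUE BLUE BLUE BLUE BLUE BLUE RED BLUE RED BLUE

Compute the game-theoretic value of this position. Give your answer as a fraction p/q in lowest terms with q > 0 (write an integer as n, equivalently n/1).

G(B) = { 0 | ∅ } ⇒ 1
G(BB) = { 0; 1 | ∅ } ⇒ 2
G(BBB) = { 0; 1; 2 | ∅ } ⇒ 3
G(BBBB) = { 0; 1; 2; 3 | ∅ } ⇒ 4
G(BBBBB) = { 0; 1; 2; 3; 4 | ∅ } ⇒ 5
G(BBBBBB) = { 0; 1; 2; 3; 4; 5 | ∅ } ⇒ 6
G(BBBBBBB) = { 0; 1; 2; 3; 4; 5; 6 | ∅ } ⇒ 7
G(BBBBBBBB) = { 0; 1; 2; 3; 4; 5; 6; 7 | ∅ } ⇒ 8
G(BBBBBBBBB) = { 0; 1; 2; 3; 4; 5; 6; 7; 8 | ∅ } ⇒ 9
G(BBBBBBBBBB) = { 0; 1; 2; 3; 4; 5; 6; 7; 8; 9 | ∅ } ⇒ 10
G(BBBBBBBBBBR) = { 0; 1; 2; 3; 4; 5; 6; 7; 8; 9 | 10 } ⇒ 19/2
G(BBBBBBBBBBRB) = { 0; 1; 2; 3; 4; 5; 6; 7; 8; 9; 19/2 | 10 } ⇒ 39/4
G(BBBBBBBBBBRBR) = { 0; 1; 2; 3; 4; 5; 6; 7; 8; 9; 19/2 | 39/4; 10 } ⇒ 77/8
G(BBBBBBBBBBRBRB) = { 0; 1; 2; 3; 4; 5; 6; 7; 8; 9; 19/2; 77/8 | 39/4; 10 } ⇒ 155/16

155/16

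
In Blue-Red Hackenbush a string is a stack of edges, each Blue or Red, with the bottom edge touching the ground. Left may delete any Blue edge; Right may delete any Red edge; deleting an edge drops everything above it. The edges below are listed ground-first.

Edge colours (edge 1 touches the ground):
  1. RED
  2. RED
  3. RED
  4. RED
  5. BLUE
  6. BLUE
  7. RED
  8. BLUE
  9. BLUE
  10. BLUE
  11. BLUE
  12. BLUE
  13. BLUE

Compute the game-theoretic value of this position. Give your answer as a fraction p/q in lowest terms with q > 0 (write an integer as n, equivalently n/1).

-1665/512

Build v(s[:k]) for k = 1..13, string s = RED RED RED RED BLUE BLUE RED BLUE BLUE BLUE BLUE BLUE BLUE.
step 1: add RED to get R; options L={ — } R={ 0 } gives -1
step 2: add RED to get RR; options L={ — } R={ -1,0 } gives -2
step 3: add RED to get RRR; options L={ — } R={ -2,-1,0 } gives -3
step 4: add RED to get RRRR; options L={ — } R={ -3,-2,-1,0 } gives -4
step 5: add BLUE to get RRRRB; options L={ -4 } R={ -3,-2,-1,0 } gives -7/2
step 6: add BLUE to get RRRRBB; options L={ -4,-7/2 } R={ -3,-2,-1,0 } gives -13/4
step 7: add RED to get RRRRBBR; options L={ -4,-7/2 } R={ -13/4,-3,-2,-1,0 } gives -27/8
step 8: add BLUE to get RRRRBBRB; options L={ -4,-7/2,-27/8 } R={ -13/4,-3,-2,-1,0 } gives -53/16
step 9: add BLUE to get RRRRBBRBB; options L={ -4,-7/2,-27/8,-53/16 } R={ -13/4,-3,-2,-1,0 } gives -105/32
step 10: add BLUE to get RRRRBBRBBB; options L={ -4,-7/2,-27/8,-53/16,-105/32 } R={ -13/4,-3,-2,-1,0 } gives -209/64
step 11: add BLUE to get RRRRBBRBBBB; options L={ -4,-7/2,-27/8,-53/16,-105/32,-209/64 } R={ -13/4,-3,-2,-1,0 } gives -417/128
step 12: add BLUE to get RRRRBBRBBBBB; options L={ -4,-7/2,-27/8,-53/16,-105/32,-209/64,-417/128 } R={ -13/4,-3,-2,-1,0 } gives -833/256
step 13: add BLUE to get RRRRBBRBBBBBB; options L={ -4,-7/2,-27/8,-53/16,-105/32,-209/64,-417/128,-833/256 } R={ -13/4,-3,-2,-1,0 } gives -1665/512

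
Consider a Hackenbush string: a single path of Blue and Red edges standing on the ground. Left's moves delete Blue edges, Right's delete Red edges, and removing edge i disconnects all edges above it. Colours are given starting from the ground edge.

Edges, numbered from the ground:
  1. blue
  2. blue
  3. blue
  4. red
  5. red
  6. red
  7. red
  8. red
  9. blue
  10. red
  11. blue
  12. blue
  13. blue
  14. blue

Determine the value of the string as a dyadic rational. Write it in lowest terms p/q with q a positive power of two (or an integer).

Build G(s[:k]) for k = 1..14, string s = blue blue blue red red red red red blue red blue blue blue blue.
G_1 [b]  L=[0]  R=[—]  ⇒ 1
G_2 [bb]  L=[0; 1]  R=[—]  ⇒ 2
G_3 [bbb]  L=[0; 1; 2]  R=[—]  ⇒ 3
G_4 [bbbr]  L=[0; 1; 2]  R=[3]  ⇒ 5/2
G_5 [bbbrr]  L=[0; 1; 2]  R=[5/2; 3]  ⇒ 9/4
G_6 [bbbrrr]  L=[0; 1; 2]  R=[9/4; 5/2; 3]  ⇒ 17/8
G_7 [bbbrrrr]  L=[0; 1; 2]  R=[17/8; 9/4; 5/2; 3]  ⇒ 33/16
G_8 [bbbrrrrr]  L=[0; 1; 2]  R=[33/16; 17/8; 9/4; 5/2; 3]  ⇒ 65/32
G_9 [bbbrrrrrb]  L=[0; 1; 2; 65/32]  R=[33/16; 17/8; 9/4; 5/2; 3]  ⇒ 131/64
G_10 [bbbrrrrrbr]  L=[0; 1; 2; 65/32]  R=[131/64; 33/16; 17/8; 9/4; 5/2; 3]  ⇒ 261/128
G_11 [bbbrrrrrbrb]  L=[0; 1; 2; 65/32; 261/128]  R=[131/64; 33/16; 17/8; 9/4; 5/2; 3]  ⇒ 523/256
G_12 [bbbrrrrrbrbb]  L=[0; 1; 2; 65/32; 261/128; 523/256]  R=[131/64; 33/16; 17/8; 9/4; 5/2; 3]  ⇒ 1047/512
G_13 [bbbrrrrrbrbbb]  L=[0; 1; 2; 65/32; 261/128; 523/256; 1047/512]  R=[131/64; 33/16; 17/8; 9/4; 5/2; 3]  ⇒ 2095/1024
G_14 [bbbrrrrrbrbbbb]  L=[0; 1; 2; 65/32; 261/128; 523/256; 1047/512; 2095/1024]  R=[131/64; 33/16; 17/8; 9/4; 5/2; 3]  ⇒ 4191/2048

4191/2048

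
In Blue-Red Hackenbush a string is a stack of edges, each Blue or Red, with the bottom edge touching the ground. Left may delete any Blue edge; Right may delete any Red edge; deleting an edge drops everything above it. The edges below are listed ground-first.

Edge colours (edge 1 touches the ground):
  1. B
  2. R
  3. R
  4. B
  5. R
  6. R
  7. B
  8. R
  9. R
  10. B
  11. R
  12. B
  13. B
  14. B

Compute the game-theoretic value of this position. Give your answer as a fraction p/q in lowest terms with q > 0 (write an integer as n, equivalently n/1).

value(B) = { 0 | ∅ } -> 1
value(BR) = { 0 | 1 } -> 1/2
value(BRR) = { 0 | 1/2; 1 } -> 1/4
value(BRRB) = { 0; 1/4 | 1/2; 1 } -> 3/8
value(BRRBR) = { 0; 1/4 | 3/8; 1/2; 1 } -> 5/16
value(BRRBRR) = { 0; 1/4 | 5/16; 3/8; 1/2; 1 } -> 9/32
value(BRRBRRB) = { 0; 1/4; 9/32 | 5/16; 3/8; 1/2; 1 } -> 19/64
value(BRRBRRBR) = { 0; 1/4; 9/32 | 19/64; 5/16; 3/8; 1/2; 1 } -> 37/128
value(BRRBRRBRR) = { 0; 1/4; 9/32 | 37/128; 19/64; 5/16; 3/8; 1/2; 1 } -> 73/256
value(BRRBRRBRRB) = { 0; 1/4; 9/32; 73/256 | 37/128; 19/64; 5/16; 3/8; 1/2; 1 } -> 147/512
value(BRRBRRBRRBR) = { 0; 1/4; 9/32; 73/256 | 147/512; 37/128; 19/64; 5/16; 3/8; 1/2; 1 } -> 293/1024
value(BRRBRRBRRBRB) = { 0; 1/4; 9/32; 73/256; 293/1024 | 147/512; 37/128; 19/64; 5/16; 3/8; 1/2; 1 } -> 587/2048
value(BRRBRRBRRBRBB) = { 0; 1/4; 9/32; 73/256; 293/1024; 587/2048 | 147/512; 37/128; 19/64; 5/16; 3/8; 1/2; 1 } -> 1175/4096
value(BRRBRRBRRBRBBB) = { 0; 1/4; 9/32; 73/256; 293/1024; 587/2048; 1175/4096 | 147/512; 37/128; 19/64; 5/16; 3/8; 1/2; 1 } -> 2351/8192

2351/8192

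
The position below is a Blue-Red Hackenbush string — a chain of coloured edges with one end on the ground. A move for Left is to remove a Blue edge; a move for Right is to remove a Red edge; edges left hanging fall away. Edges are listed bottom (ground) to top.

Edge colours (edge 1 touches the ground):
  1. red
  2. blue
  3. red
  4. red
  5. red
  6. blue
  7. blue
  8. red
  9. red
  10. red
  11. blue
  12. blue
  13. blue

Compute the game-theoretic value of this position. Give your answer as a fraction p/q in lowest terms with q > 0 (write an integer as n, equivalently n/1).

-3697/4096

r: Left { (no moves) }, Right { 0 } so simplest -1
rb: Left { -1 }, Right { 0 } so simplest -1/2
rbr: Left { -1 }, Right { -1/2 0 } so simplest -3/4
rbrr: Left { -1 }, Right { -3/4 -1/2 0 } so simplest -7/8
rbrrr: Left { -1 }, Right { -7/8 -3/4 -1/2 0 } so simplest -15/16
rbrrrb: Left { -1 -15/16 }, Right { -7/8 -3/4 -1/2 0 } so simplest -29/32
rbrrrbb: Left { -1 -15/16 -29/32 }, Right { -7/8 -3/4 -1/2 0 } so simplest -57/64
rbrrrbbr: Left { -1 -15/16 -29/32 }, Right { -57/64 -7/8 -3/4 -1/2 0 } so simplest -115/128
rbrrrbbrr: Left { -1 -15/16 -29/32 }, Right { -115/128 -57/64 -7/8 -3/4 -1/2 0 } so simplest -231/256
rbrrrbbrrr: Left { -1 -15/16 -29/32 }, Right { -231/256 -115/128 -57/64 -7/8 -3/4 -1/2 0 } so simplest -463/512
rbrrrbbrrrb: Left { -1 -15/16 -29/32 -463/512 }, Right { -231/256 -115/128 -57/64 -7/8 -3/4 -1/2 0 } so simplest -925/1024
rbrrrbbrrrbb: Left { -1 -15/16 -29/32 -463/512 -925/1024 }, Right { -231/256 -115/128 -57/64 -7/8 -3/4 -1/2 0 } so simplest -1849/2048
rbrrrbbrrrbbb: Left { -1 -15/16 -29/32 -463/512 -925/1024 -1849/2048 }, Right { -231/256 -115/128 -57/64 -7/8 -3/4 -1/2 0 } so simplest -3697/4096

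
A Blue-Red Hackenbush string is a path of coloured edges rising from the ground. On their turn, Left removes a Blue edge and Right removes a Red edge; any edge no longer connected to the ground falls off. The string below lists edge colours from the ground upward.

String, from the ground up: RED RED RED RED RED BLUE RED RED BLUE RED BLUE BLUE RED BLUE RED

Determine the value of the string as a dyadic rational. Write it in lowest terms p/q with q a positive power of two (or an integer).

Build val(s[:k]) for k = 1..15, string s = RED RED RED RED RED BLUE RED RED BLUE RED BLUE BLUE RED BLUE RED.
R: Left {  }, Right { 0 } ⇒ simplest -1
RR: Left {  }, Right { -1, 0 } ⇒ simplest -2
RRR: Left {  }, Right { -2, -1, 0 } ⇒ simplest -3
RRRR: Left {  }, Right { -3, -2, -1, 0 } ⇒ simplest -4
RRRRR: Left {  }, Right { -4, -3, -2, -1, 0 } ⇒ simplest -5
RRRRRB: Left { -5 }, Right { -4, -3, -2, -1, 0 } ⇒ simplest -9/2
RRRRRBR: Left { -5 }, Right { -9/2, -4, -3, -2, -1, 0 } ⇒ simplest -19/4
RRRRRBRR: Left { -5 }, Right { -19/4, -9/2, -4, -3, -2, -1, 0 } ⇒ simplest -39/8
RRRRRBRRB: Left { -5, -39/8 }, Right { -19/4, -9/2, -4, -3, -2, -1, 0 } ⇒ simplest -77/16
RRRRRBRRBR: Left { -5, -39/8 }, Right { -77/16, -19/4, -9/2, -4, -3, -2, -1, 0 } ⇒ simplest -155/32
RRRRRBRRBRB: Left { -5, -39/8, -155/32 }, Right { -77/16, -19/4, -9/2, -4, -3, -2, -1, 0 } ⇒ simplest -309/64
RRRRRBRRBRBB: Left { -5, -39/8, -155/32, -309/64 }, Right { -77/16, -19/4, -9/2, -4, -3, -2, -1, 0 } ⇒ simplest -617/128
RRRRRBRRBRBBR: Left { -5, -39/8, -155/32, -309/64 }, Right { -617/128, -77/16, -19/4, -9/2, -4, -3, -2, -1, 0 } ⇒ simplest -1235/256
RRRRRBRRBRBBRB: Left { -5, -39/8, -155/32, -309/64, -1235/256 }, Right { -617/128, -77/16, -19/4, -9/2, -4, -3, -2, -1, 0 } ⇒ simplest -2469/512
RRRRRBRRBRBBRBR: Left { -5, -39/8, -155/32, -309/64, -1235/256 }, Right { -2469/512, -617/128, -77/16, -19/4, -9/2, -4, -3, -2, -1, 0 } ⇒ simplest -4939/1024

-4939/1024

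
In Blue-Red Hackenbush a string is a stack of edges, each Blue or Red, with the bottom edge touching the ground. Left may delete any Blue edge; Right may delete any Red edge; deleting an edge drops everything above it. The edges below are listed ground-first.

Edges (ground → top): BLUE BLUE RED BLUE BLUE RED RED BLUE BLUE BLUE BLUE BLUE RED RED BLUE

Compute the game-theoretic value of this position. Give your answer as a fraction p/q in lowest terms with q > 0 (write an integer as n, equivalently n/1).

14835/8192

step 1: add BLUE to get B; options L={ 0 } R={ ∅ } = 1
step 2: add BLUE to get BB; options L={ 0,1 } R={ ∅ } = 2
step 3: add RED to get BBR; options L={ 0,1 } R={ 2 } = 3/2
step 4: add BLUE to get BBRB; options L={ 0,1,3/2 } R={ 2 } = 7/4
step 5: add BLUE to get BBRBB; options L={ 0,1,3/2,7/4 } R={ 2 } = 15/8
step 6: add RED to get BBRBBR; options L={ 0,1,3/2,7/4 } R={ 15/8,2 } = 29/16
step 7: add RED to get BBRBBRR; options L={ 0,1,3/2,7/4 } R={ 29/16,15/8,2 } = 57/32
step 8: add BLUE to get BBRBBRRB; options L={ 0,1,3/2,7/4,57/32 } R={ 29/16,15/8,2 } = 115/64
step 9: add BLUE to get BBRBBRRBB; options L={ 0,1,3/2,7/4,57/32,115/64 } R={ 29/16,15/8,2 } = 231/128
step 10: add BLUE to get BBRBBRRBBB; options L={ 0,1,3/2,7/4,57/32,115/64,231/128 } R={ 29/16,15/8,2 } = 463/256
step 11: add BLUE to get BBRBBRRBBBB; options L={ 0,1,3/2,7/4,57/32,115/64,231/128,463/256 } R={ 29/16,15/8,2 } = 927/512
step 12: add BLUE to get BBRBBRRBBBBB; options L={ 0,1,3/2,7/4,57/32,115/64,231/128,463/256,927/512 } R={ 29/16,15/8,2 } = 1855/1024
step 13: add RED to get BBRBBRRBBBBBR; options L={ 0,1,3/2,7/4,57/32,115/64,231/128,463/256,927/512 } R={ 1855/1024,29/16,15/8,2 } = 3709/2048
step 14: add RED to get BBRBBRRBBBBBRR; options L={ 0,1,3/2,7/4,57/32,115/64,231/128,463/256,927/512 } R={ 3709/2048,1855/1024,29/16,15/8,2 } = 7417/4096
step 15: add BLUE to get BBRBBRRBBBBBRRB; options L={ 0,1,3/2,7/4,57/32,115/64,231/128,463/256,927/512,7417/4096 } R={ 3709/2048,1855/1024,29/16,15/8,2 } = 14835/8192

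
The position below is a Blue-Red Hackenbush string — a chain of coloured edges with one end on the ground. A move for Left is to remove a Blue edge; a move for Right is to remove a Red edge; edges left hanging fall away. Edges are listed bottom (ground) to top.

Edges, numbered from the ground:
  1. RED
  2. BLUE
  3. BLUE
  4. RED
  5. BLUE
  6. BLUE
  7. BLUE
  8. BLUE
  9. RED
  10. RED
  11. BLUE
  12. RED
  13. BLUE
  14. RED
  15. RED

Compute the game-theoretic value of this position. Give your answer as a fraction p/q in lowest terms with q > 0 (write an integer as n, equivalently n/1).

Recurse on prefixes of the 15-edge string RED BLUE BLUE RED BLUE BLUE BLUE BLUE RED RED BLUE RED BLUE RED RED:
step 1: add RED to get R; options L={ ∅ } R={ 0 } → -1
step 2: add BLUE to get RB; options L={ -1 } R={ 0 } → -1/2
step 3: add BLUE to get RBB; options L={ -1, -1/2 } R={ 0 } → -1/4
step 4: add RED to get RBBR; options L={ -1, -1/2 } R={ -1/4, 0 } → -3/8
step 5: add BLUE to get RBBRB; options L={ -1, -1/2, -3/8 } R={ -1/4, 0 } → -5/16
step 6: add BLUE to get RBBRBB; options L={ -1, -1/2, -3/8, -5/16 } R={ -1/4, 0 } → -9/32
step 7: add BLUE to get RBBRBBB; options L={ -1, -1/2, -3/8, -5/16, -9/32 } R={ -1/4, 0 } → -17/64
step 8: add BLUE to get RBBRBBBB; options L={ -1, -1/2, -3/8, -5/16, -9/32, -17/64 } R={ -1/4, 0 } → -33/128
step 9: add RED to get RBBRBBBBR; options L={ -1, -1/2, -3/8, -5/16, -9/32, -17/64 } R={ -33/128, -1/4, 0 } → -67/256
step 10: add RED to get RBBRBBBBRR; options L={ -1, -1/2, -3/8, -5/16, -9/32, -17/64 } R={ -67/256, -33/128, -1/4, 0 } → -135/512
step 11: add BLUE to get RBBRBBBBRRB; options L={ -1, -1/2, -3/8, -5/16, -9/32, -17/64, -135/512 } R={ -67/256, -33/128, -1/4, 0 } → -269/1024
step 12: add RED to get RBBRBBBBRRBR; options L={ -1, -1/2, -3/8, -5/16, -9/32, -17/64, -135/512 } R={ -269/1024, -67/256, -33/128, -1/4, 0 } → -539/2048
step 13: add BLUE to get RBBRBBBBRRBRB; options L={ -1, -1/2, -3/8, -5/16, -9/32, -17/64, -135/512, -539/2048 } R={ -269/1024, -67/256, -33/128, -1/4, 0 } → -1077/4096
step 14: add RED to get RBBRBBBBRRBRBR; options L={ -1, -1/2, -3/8, -5/16, -9/32, -17/64, -135/512, -539/2048 } R={ -1077/4096, -269/1024, -67/256, -33/128, -1/4, 0 } → -2155/8192
step 15: add RED to get RBBRBBBBRRBRBRR; options L={ -1, -1/2, -3/8, -5/16, -9/32, -17/64, -135/512, -539/2048 } R={ -2155/8192, -1077/4096, -269/1024, -67/256, -33/128, -1/4, 0 } → -4311/16384

-4311/16384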